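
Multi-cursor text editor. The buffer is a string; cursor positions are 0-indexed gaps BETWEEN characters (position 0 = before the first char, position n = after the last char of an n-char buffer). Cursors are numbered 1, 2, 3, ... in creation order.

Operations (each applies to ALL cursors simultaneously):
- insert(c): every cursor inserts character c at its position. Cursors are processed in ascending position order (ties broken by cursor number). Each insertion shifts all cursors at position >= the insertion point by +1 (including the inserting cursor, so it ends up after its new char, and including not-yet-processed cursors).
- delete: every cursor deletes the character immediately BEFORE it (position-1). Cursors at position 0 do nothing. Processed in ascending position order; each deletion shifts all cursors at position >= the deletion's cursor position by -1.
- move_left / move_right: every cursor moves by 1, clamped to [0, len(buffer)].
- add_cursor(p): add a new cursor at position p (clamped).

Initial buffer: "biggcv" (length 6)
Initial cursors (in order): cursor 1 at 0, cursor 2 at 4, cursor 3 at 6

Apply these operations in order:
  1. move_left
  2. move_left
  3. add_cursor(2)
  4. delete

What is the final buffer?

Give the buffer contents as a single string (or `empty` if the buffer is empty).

After op 1 (move_left): buffer="biggcv" (len 6), cursors c1@0 c2@3 c3@5, authorship ......
After op 2 (move_left): buffer="biggcv" (len 6), cursors c1@0 c2@2 c3@4, authorship ......
After op 3 (add_cursor(2)): buffer="biggcv" (len 6), cursors c1@0 c2@2 c4@2 c3@4, authorship ......
After op 4 (delete): buffer="gcv" (len 3), cursors c1@0 c2@0 c4@0 c3@1, authorship ...

Answer: gcv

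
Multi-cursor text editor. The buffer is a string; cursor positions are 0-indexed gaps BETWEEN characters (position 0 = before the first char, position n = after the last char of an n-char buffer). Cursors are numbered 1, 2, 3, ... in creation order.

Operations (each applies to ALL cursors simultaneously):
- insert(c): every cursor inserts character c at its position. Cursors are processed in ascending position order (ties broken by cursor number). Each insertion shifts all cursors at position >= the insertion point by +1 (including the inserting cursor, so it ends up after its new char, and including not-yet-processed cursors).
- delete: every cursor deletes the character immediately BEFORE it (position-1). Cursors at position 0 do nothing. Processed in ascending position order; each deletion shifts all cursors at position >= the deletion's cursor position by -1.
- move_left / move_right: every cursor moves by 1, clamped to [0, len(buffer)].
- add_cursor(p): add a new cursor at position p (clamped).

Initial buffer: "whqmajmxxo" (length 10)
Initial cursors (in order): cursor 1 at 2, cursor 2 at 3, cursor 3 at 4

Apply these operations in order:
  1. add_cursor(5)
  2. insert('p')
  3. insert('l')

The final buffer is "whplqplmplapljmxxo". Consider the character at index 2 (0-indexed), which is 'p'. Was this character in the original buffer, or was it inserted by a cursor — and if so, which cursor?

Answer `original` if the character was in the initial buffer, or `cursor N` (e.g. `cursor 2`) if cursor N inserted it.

Answer: cursor 1

Derivation:
After op 1 (add_cursor(5)): buffer="whqmajmxxo" (len 10), cursors c1@2 c2@3 c3@4 c4@5, authorship ..........
After op 2 (insert('p')): buffer="whpqpmpapjmxxo" (len 14), cursors c1@3 c2@5 c3@7 c4@9, authorship ..1.2.3.4.....
After op 3 (insert('l')): buffer="whplqplmplapljmxxo" (len 18), cursors c1@4 c2@7 c3@10 c4@13, authorship ..11.22.33.44.....
Authorship (.=original, N=cursor N): . . 1 1 . 2 2 . 3 3 . 4 4 . . . . .
Index 2: author = 1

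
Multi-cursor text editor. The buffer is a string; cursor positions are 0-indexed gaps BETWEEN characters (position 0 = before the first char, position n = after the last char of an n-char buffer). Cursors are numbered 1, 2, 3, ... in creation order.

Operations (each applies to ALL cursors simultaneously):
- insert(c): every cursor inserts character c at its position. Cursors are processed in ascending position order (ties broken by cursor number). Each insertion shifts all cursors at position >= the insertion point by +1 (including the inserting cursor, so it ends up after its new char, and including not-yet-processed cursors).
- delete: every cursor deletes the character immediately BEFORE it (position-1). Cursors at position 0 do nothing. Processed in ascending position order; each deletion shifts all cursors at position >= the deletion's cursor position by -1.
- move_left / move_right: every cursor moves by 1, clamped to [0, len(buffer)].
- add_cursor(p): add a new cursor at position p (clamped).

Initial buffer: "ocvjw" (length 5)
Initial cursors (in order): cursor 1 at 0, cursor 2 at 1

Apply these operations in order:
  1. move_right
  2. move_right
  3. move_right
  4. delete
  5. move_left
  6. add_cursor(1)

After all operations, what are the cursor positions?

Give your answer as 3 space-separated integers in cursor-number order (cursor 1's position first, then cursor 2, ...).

Answer: 1 1 1

Derivation:
After op 1 (move_right): buffer="ocvjw" (len 5), cursors c1@1 c2@2, authorship .....
After op 2 (move_right): buffer="ocvjw" (len 5), cursors c1@2 c2@3, authorship .....
After op 3 (move_right): buffer="ocvjw" (len 5), cursors c1@3 c2@4, authorship .....
After op 4 (delete): buffer="ocw" (len 3), cursors c1@2 c2@2, authorship ...
After op 5 (move_left): buffer="ocw" (len 3), cursors c1@1 c2@1, authorship ...
After op 6 (add_cursor(1)): buffer="ocw" (len 3), cursors c1@1 c2@1 c3@1, authorship ...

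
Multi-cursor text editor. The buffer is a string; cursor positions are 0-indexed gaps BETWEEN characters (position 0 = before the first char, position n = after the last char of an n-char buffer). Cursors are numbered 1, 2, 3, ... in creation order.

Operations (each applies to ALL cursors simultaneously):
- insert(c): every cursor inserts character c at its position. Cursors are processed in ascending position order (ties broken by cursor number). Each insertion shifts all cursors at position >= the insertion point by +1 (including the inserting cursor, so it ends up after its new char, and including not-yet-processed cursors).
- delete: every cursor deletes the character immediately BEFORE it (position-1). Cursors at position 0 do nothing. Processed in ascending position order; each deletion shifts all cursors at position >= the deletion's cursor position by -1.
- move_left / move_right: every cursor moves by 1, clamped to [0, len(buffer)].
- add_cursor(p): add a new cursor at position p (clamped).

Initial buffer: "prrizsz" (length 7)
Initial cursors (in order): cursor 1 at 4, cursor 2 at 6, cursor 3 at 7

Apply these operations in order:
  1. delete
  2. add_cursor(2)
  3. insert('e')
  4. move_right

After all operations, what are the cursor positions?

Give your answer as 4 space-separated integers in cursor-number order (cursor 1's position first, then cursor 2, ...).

After op 1 (delete): buffer="prrz" (len 4), cursors c1@3 c2@4 c3@4, authorship ....
After op 2 (add_cursor(2)): buffer="prrz" (len 4), cursors c4@2 c1@3 c2@4 c3@4, authorship ....
After op 3 (insert('e')): buffer="prerezee" (len 8), cursors c4@3 c1@5 c2@8 c3@8, authorship ..4.1.23
After op 4 (move_right): buffer="prerezee" (len 8), cursors c4@4 c1@6 c2@8 c3@8, authorship ..4.1.23

Answer: 6 8 8 4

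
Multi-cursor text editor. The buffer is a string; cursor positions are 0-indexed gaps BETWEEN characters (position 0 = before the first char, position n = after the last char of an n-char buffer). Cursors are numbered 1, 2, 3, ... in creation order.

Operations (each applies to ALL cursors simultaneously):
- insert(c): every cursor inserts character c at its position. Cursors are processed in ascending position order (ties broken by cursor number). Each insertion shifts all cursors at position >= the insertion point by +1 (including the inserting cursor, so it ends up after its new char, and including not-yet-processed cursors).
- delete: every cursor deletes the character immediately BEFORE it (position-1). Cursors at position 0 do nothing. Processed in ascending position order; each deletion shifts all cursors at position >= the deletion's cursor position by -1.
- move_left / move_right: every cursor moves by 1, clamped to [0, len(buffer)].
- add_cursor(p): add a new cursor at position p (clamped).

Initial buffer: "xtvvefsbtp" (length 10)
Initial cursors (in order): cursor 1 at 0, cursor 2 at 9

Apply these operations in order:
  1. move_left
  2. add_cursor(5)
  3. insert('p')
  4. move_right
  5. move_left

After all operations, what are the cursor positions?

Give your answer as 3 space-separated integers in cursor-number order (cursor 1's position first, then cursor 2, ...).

After op 1 (move_left): buffer="xtvvefsbtp" (len 10), cursors c1@0 c2@8, authorship ..........
After op 2 (add_cursor(5)): buffer="xtvvefsbtp" (len 10), cursors c1@0 c3@5 c2@8, authorship ..........
After op 3 (insert('p')): buffer="pxtvvepfsbptp" (len 13), cursors c1@1 c3@7 c2@11, authorship 1.....3...2..
After op 4 (move_right): buffer="pxtvvepfsbptp" (len 13), cursors c1@2 c3@8 c2@12, authorship 1.....3...2..
After op 5 (move_left): buffer="pxtvvepfsbptp" (len 13), cursors c1@1 c3@7 c2@11, authorship 1.....3...2..

Answer: 1 11 7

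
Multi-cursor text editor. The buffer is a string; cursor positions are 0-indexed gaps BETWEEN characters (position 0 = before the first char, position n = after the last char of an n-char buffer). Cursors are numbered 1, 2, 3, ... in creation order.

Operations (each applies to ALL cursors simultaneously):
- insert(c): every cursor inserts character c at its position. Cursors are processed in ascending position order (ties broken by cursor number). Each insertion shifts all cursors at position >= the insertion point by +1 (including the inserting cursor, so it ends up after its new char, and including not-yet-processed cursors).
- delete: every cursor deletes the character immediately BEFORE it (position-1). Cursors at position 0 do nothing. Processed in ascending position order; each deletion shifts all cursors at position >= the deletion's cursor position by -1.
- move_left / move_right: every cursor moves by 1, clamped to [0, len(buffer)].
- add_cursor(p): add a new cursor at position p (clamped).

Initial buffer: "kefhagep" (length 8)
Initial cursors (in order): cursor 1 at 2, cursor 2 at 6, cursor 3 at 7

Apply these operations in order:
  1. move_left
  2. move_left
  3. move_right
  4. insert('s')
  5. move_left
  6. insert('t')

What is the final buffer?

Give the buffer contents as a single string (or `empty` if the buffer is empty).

After op 1 (move_left): buffer="kefhagep" (len 8), cursors c1@1 c2@5 c3@6, authorship ........
After op 2 (move_left): buffer="kefhagep" (len 8), cursors c1@0 c2@4 c3@5, authorship ........
After op 3 (move_right): buffer="kefhagep" (len 8), cursors c1@1 c2@5 c3@6, authorship ........
After op 4 (insert('s')): buffer="ksefhasgsep" (len 11), cursors c1@2 c2@7 c3@9, authorship .1....2.3..
After op 5 (move_left): buffer="ksefhasgsep" (len 11), cursors c1@1 c2@6 c3@8, authorship .1....2.3..
After op 6 (insert('t')): buffer="ktsefhatsgtsep" (len 14), cursors c1@2 c2@8 c3@11, authorship .11....22.33..

Answer: ktsefhatsgtsep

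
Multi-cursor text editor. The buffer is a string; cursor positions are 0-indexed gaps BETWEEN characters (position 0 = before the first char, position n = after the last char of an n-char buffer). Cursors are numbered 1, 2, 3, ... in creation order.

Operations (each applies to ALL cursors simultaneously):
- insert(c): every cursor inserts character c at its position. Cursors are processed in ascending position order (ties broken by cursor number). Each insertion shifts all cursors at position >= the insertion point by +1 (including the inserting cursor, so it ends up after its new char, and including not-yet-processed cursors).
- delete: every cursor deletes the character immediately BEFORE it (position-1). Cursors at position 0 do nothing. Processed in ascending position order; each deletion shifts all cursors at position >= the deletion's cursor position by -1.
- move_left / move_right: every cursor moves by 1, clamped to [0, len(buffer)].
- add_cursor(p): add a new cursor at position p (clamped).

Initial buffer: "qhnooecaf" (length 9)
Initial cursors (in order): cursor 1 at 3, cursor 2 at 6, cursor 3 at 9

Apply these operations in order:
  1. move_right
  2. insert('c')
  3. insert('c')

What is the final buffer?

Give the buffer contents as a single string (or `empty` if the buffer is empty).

Answer: qhnoccoecccafcc

Derivation:
After op 1 (move_right): buffer="qhnooecaf" (len 9), cursors c1@4 c2@7 c3@9, authorship .........
After op 2 (insert('c')): buffer="qhnocoeccafc" (len 12), cursors c1@5 c2@9 c3@12, authorship ....1...2..3
After op 3 (insert('c')): buffer="qhnoccoecccafcc" (len 15), cursors c1@6 c2@11 c3@15, authorship ....11...22..33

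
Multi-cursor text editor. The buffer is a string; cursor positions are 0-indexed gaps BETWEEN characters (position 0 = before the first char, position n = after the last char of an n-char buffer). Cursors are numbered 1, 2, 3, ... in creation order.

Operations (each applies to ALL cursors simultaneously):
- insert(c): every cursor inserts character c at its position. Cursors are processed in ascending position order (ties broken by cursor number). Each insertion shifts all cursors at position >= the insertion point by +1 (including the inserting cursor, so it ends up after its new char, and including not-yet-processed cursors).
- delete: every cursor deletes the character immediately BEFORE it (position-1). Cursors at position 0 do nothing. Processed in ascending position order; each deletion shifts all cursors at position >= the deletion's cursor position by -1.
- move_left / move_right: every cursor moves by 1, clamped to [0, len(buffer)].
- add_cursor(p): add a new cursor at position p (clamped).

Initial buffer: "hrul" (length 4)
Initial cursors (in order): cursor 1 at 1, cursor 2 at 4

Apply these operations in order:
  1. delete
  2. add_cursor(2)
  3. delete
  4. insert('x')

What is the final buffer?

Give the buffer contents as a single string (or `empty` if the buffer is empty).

After op 1 (delete): buffer="ru" (len 2), cursors c1@0 c2@2, authorship ..
After op 2 (add_cursor(2)): buffer="ru" (len 2), cursors c1@0 c2@2 c3@2, authorship ..
After op 3 (delete): buffer="" (len 0), cursors c1@0 c2@0 c3@0, authorship 
After op 4 (insert('x')): buffer="xxx" (len 3), cursors c1@3 c2@3 c3@3, authorship 123

Answer: xxx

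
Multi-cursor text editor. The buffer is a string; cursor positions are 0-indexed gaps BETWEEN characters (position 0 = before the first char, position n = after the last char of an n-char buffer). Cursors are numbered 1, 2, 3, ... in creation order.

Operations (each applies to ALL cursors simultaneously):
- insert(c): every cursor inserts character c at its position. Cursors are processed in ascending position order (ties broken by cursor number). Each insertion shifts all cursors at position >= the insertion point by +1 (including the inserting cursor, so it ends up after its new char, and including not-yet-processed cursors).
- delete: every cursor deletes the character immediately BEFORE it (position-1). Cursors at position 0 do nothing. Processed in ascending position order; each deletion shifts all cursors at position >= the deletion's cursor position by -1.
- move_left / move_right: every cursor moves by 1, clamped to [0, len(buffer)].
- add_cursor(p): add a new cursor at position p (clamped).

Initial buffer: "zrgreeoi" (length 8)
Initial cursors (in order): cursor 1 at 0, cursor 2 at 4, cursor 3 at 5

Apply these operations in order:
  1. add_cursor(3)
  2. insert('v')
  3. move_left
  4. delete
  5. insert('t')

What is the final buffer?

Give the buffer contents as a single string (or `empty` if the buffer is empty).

After op 1 (add_cursor(3)): buffer="zrgreeoi" (len 8), cursors c1@0 c4@3 c2@4 c3@5, authorship ........
After op 2 (insert('v')): buffer="vzrgvrveveoi" (len 12), cursors c1@1 c4@5 c2@7 c3@9, authorship 1...4.2.3...
After op 3 (move_left): buffer="vzrgvrveveoi" (len 12), cursors c1@0 c4@4 c2@6 c3@8, authorship 1...4.2.3...
After op 4 (delete): buffer="vzrvvveoi" (len 9), cursors c1@0 c4@3 c2@4 c3@5, authorship 1..423...
After op 5 (insert('t')): buffer="tvzrtvtvtveoi" (len 13), cursors c1@1 c4@5 c2@7 c3@9, authorship 11..442233...

Answer: tvzrtvtvtveoi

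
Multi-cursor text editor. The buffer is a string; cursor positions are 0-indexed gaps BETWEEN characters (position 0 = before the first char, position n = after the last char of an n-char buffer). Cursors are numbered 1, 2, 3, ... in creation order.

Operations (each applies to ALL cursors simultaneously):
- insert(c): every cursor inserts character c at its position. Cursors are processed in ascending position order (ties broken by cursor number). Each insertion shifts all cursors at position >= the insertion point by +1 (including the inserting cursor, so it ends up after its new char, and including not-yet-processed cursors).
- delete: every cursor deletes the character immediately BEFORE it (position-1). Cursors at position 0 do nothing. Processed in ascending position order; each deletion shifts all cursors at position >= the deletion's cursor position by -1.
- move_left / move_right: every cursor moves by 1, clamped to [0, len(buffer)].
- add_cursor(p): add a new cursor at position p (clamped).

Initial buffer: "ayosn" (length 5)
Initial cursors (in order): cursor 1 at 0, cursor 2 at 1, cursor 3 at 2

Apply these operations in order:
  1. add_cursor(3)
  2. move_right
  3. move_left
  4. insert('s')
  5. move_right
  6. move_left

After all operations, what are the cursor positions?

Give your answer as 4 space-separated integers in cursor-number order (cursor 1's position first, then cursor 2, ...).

After op 1 (add_cursor(3)): buffer="ayosn" (len 5), cursors c1@0 c2@1 c3@2 c4@3, authorship .....
After op 2 (move_right): buffer="ayosn" (len 5), cursors c1@1 c2@2 c3@3 c4@4, authorship .....
After op 3 (move_left): buffer="ayosn" (len 5), cursors c1@0 c2@1 c3@2 c4@3, authorship .....
After op 4 (insert('s')): buffer="sasysossn" (len 9), cursors c1@1 c2@3 c3@5 c4@7, authorship 1.2.3.4..
After op 5 (move_right): buffer="sasysossn" (len 9), cursors c1@2 c2@4 c3@6 c4@8, authorship 1.2.3.4..
After op 6 (move_left): buffer="sasysossn" (len 9), cursors c1@1 c2@3 c3@5 c4@7, authorship 1.2.3.4..

Answer: 1 3 5 7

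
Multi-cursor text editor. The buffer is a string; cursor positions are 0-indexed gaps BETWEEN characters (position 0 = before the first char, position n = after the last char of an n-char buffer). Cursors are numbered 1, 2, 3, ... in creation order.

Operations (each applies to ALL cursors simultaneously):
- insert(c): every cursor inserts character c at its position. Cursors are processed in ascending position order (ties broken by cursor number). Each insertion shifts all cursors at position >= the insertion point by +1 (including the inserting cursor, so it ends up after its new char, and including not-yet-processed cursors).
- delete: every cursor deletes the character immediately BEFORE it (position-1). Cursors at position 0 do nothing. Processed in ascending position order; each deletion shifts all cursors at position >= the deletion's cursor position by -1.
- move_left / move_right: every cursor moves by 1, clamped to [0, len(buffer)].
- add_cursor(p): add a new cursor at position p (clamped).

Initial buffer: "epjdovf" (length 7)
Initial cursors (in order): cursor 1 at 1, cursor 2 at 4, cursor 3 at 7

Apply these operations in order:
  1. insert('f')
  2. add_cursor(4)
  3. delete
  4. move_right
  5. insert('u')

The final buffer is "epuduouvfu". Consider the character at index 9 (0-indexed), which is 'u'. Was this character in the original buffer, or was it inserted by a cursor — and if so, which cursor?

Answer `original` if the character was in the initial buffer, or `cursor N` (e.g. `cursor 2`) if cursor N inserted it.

Answer: cursor 3

Derivation:
After op 1 (insert('f')): buffer="efpjdfovff" (len 10), cursors c1@2 c2@6 c3@10, authorship .1...2...3
After op 2 (add_cursor(4)): buffer="efpjdfovff" (len 10), cursors c1@2 c4@4 c2@6 c3@10, authorship .1...2...3
After op 3 (delete): buffer="epdovf" (len 6), cursors c1@1 c4@2 c2@3 c3@6, authorship ......
After op 4 (move_right): buffer="epdovf" (len 6), cursors c1@2 c4@3 c2@4 c3@6, authorship ......
After op 5 (insert('u')): buffer="epuduouvfu" (len 10), cursors c1@3 c4@5 c2@7 c3@10, authorship ..1.4.2..3
Authorship (.=original, N=cursor N): . . 1 . 4 . 2 . . 3
Index 9: author = 3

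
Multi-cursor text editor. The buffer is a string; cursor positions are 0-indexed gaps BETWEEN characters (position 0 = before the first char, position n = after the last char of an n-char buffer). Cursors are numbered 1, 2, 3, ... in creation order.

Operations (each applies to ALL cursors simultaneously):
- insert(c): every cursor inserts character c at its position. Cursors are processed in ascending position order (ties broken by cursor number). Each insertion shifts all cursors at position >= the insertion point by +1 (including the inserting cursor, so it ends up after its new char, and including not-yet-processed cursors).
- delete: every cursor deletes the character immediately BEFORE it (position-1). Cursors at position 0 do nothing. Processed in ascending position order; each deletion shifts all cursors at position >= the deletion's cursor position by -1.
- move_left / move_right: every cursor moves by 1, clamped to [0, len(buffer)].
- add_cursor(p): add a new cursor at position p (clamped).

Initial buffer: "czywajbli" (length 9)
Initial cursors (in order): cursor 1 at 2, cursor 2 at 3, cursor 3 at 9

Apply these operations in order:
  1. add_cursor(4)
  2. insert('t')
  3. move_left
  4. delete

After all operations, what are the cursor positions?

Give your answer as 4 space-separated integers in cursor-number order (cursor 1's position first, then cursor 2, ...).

After op 1 (add_cursor(4)): buffer="czywajbli" (len 9), cursors c1@2 c2@3 c4@4 c3@9, authorship .........
After op 2 (insert('t')): buffer="cztytwtajblit" (len 13), cursors c1@3 c2@5 c4@7 c3@13, authorship ..1.2.4.....3
After op 3 (move_left): buffer="cztytwtajblit" (len 13), cursors c1@2 c2@4 c4@6 c3@12, authorship ..1.2.4.....3
After op 4 (delete): buffer="ctttajblt" (len 9), cursors c1@1 c2@2 c4@3 c3@8, authorship .124....3

Answer: 1 2 8 3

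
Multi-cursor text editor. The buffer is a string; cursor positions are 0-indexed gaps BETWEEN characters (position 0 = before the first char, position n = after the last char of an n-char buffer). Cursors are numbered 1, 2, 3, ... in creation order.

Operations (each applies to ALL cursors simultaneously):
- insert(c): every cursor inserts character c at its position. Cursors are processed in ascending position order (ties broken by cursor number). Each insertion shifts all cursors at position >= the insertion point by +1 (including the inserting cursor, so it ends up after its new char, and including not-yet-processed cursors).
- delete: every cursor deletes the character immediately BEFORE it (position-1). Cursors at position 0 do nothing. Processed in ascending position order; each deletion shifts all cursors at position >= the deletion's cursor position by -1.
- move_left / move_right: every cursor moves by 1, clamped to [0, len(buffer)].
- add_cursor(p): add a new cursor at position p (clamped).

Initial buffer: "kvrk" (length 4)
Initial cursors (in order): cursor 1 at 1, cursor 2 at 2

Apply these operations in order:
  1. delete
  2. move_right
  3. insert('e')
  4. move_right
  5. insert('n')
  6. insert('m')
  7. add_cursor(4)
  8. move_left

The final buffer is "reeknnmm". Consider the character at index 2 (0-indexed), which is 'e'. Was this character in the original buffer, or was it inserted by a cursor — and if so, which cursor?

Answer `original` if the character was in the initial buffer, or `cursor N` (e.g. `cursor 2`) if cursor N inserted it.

After op 1 (delete): buffer="rk" (len 2), cursors c1@0 c2@0, authorship ..
After op 2 (move_right): buffer="rk" (len 2), cursors c1@1 c2@1, authorship ..
After op 3 (insert('e')): buffer="reek" (len 4), cursors c1@3 c2@3, authorship .12.
After op 4 (move_right): buffer="reek" (len 4), cursors c1@4 c2@4, authorship .12.
After op 5 (insert('n')): buffer="reeknn" (len 6), cursors c1@6 c2@6, authorship .12.12
After op 6 (insert('m')): buffer="reeknnmm" (len 8), cursors c1@8 c2@8, authorship .12.1212
After op 7 (add_cursor(4)): buffer="reeknnmm" (len 8), cursors c3@4 c1@8 c2@8, authorship .12.1212
After op 8 (move_left): buffer="reeknnmm" (len 8), cursors c3@3 c1@7 c2@7, authorship .12.1212
Authorship (.=original, N=cursor N): . 1 2 . 1 2 1 2
Index 2: author = 2

Answer: cursor 2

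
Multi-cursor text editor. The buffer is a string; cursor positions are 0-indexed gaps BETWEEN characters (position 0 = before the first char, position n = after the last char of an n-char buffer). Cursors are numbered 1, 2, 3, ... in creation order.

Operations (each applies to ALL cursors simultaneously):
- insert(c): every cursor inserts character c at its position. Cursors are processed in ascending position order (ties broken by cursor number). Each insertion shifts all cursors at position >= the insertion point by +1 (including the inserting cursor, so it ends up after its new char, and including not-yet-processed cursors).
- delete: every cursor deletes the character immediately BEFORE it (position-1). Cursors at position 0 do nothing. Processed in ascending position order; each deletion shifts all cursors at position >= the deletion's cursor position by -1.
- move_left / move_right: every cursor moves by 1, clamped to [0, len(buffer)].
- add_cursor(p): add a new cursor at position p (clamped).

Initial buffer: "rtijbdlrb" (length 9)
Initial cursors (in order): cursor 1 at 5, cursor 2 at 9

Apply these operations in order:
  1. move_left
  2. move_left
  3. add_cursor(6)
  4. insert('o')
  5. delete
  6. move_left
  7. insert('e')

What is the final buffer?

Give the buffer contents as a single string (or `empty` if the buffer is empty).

After op 1 (move_left): buffer="rtijbdlrb" (len 9), cursors c1@4 c2@8, authorship .........
After op 2 (move_left): buffer="rtijbdlrb" (len 9), cursors c1@3 c2@7, authorship .........
After op 3 (add_cursor(6)): buffer="rtijbdlrb" (len 9), cursors c1@3 c3@6 c2@7, authorship .........
After op 4 (insert('o')): buffer="rtiojbdolorb" (len 12), cursors c1@4 c3@8 c2@10, authorship ...1...3.2..
After op 5 (delete): buffer="rtijbdlrb" (len 9), cursors c1@3 c3@6 c2@7, authorship .........
After op 6 (move_left): buffer="rtijbdlrb" (len 9), cursors c1@2 c3@5 c2@6, authorship .........
After op 7 (insert('e')): buffer="rteijbedelrb" (len 12), cursors c1@3 c3@7 c2@9, authorship ..1...3.2...

Answer: rteijbedelrb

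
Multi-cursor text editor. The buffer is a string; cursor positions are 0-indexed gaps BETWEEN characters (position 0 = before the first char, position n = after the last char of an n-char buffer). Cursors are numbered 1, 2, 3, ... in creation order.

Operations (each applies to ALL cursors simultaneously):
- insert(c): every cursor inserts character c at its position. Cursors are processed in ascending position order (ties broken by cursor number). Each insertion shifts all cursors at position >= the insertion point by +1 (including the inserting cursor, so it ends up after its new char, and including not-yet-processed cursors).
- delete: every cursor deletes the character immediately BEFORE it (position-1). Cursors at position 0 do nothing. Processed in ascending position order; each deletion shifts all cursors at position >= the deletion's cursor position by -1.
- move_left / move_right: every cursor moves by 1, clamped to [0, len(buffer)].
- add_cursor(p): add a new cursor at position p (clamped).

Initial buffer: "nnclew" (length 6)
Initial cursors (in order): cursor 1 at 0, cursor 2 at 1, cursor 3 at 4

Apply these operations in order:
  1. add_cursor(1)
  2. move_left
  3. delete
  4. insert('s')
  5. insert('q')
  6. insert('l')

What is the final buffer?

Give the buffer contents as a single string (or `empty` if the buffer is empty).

After op 1 (add_cursor(1)): buffer="nnclew" (len 6), cursors c1@0 c2@1 c4@1 c3@4, authorship ......
After op 2 (move_left): buffer="nnclew" (len 6), cursors c1@0 c2@0 c4@0 c3@3, authorship ......
After op 3 (delete): buffer="nnlew" (len 5), cursors c1@0 c2@0 c4@0 c3@2, authorship .....
After op 4 (insert('s')): buffer="sssnnslew" (len 9), cursors c1@3 c2@3 c4@3 c3@6, authorship 124..3...
After op 5 (insert('q')): buffer="sssqqqnnsqlew" (len 13), cursors c1@6 c2@6 c4@6 c3@10, authorship 124124..33...
After op 6 (insert('l')): buffer="sssqqqlllnnsqllew" (len 17), cursors c1@9 c2@9 c4@9 c3@14, authorship 124124124..333...

Answer: sssqqqlllnnsqllew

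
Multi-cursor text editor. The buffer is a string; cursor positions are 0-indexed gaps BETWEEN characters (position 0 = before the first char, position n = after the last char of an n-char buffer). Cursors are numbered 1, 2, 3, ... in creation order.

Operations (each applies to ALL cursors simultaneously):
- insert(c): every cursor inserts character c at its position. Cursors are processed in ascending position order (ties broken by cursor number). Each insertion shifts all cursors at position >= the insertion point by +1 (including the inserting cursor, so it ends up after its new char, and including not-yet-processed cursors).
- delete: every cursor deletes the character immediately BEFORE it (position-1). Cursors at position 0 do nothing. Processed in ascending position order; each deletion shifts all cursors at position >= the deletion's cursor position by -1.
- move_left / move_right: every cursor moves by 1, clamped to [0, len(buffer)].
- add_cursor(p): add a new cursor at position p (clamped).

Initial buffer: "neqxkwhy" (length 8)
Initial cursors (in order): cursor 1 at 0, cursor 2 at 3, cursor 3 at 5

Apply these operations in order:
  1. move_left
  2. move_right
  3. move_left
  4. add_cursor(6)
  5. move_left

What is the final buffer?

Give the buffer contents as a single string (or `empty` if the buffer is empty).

After op 1 (move_left): buffer="neqxkwhy" (len 8), cursors c1@0 c2@2 c3@4, authorship ........
After op 2 (move_right): buffer="neqxkwhy" (len 8), cursors c1@1 c2@3 c3@5, authorship ........
After op 3 (move_left): buffer="neqxkwhy" (len 8), cursors c1@0 c2@2 c3@4, authorship ........
After op 4 (add_cursor(6)): buffer="neqxkwhy" (len 8), cursors c1@0 c2@2 c3@4 c4@6, authorship ........
After op 5 (move_left): buffer="neqxkwhy" (len 8), cursors c1@0 c2@1 c3@3 c4@5, authorship ........

Answer: neqxkwhy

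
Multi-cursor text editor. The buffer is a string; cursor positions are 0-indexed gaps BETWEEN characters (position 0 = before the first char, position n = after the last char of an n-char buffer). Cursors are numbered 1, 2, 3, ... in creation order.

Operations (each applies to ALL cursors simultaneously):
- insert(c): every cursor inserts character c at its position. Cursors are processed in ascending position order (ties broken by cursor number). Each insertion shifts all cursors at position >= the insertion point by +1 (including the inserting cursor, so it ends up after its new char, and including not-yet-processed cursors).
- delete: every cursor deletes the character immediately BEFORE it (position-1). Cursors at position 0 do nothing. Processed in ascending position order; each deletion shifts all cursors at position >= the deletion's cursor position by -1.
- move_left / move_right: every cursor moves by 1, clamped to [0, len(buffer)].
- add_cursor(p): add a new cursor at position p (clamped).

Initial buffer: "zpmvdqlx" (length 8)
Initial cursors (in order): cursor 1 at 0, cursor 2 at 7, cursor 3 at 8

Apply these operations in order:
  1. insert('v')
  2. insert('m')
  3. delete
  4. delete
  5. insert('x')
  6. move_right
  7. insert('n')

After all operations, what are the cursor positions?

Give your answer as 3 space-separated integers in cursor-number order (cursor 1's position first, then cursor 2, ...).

After op 1 (insert('v')): buffer="vzpmvdqlvxv" (len 11), cursors c1@1 c2@9 c3@11, authorship 1.......2.3
After op 2 (insert('m')): buffer="vmzpmvdqlvmxvm" (len 14), cursors c1@2 c2@11 c3@14, authorship 11.......22.33
After op 3 (delete): buffer="vzpmvdqlvxv" (len 11), cursors c1@1 c2@9 c3@11, authorship 1.......2.3
After op 4 (delete): buffer="zpmvdqlx" (len 8), cursors c1@0 c2@7 c3@8, authorship ........
After op 5 (insert('x')): buffer="xzpmvdqlxxx" (len 11), cursors c1@1 c2@9 c3@11, authorship 1.......2.3
After op 6 (move_right): buffer="xzpmvdqlxxx" (len 11), cursors c1@2 c2@10 c3@11, authorship 1.......2.3
After op 7 (insert('n')): buffer="xznpmvdqlxxnxn" (len 14), cursors c1@3 c2@12 c3@14, authorship 1.1......2.233

Answer: 3 12 14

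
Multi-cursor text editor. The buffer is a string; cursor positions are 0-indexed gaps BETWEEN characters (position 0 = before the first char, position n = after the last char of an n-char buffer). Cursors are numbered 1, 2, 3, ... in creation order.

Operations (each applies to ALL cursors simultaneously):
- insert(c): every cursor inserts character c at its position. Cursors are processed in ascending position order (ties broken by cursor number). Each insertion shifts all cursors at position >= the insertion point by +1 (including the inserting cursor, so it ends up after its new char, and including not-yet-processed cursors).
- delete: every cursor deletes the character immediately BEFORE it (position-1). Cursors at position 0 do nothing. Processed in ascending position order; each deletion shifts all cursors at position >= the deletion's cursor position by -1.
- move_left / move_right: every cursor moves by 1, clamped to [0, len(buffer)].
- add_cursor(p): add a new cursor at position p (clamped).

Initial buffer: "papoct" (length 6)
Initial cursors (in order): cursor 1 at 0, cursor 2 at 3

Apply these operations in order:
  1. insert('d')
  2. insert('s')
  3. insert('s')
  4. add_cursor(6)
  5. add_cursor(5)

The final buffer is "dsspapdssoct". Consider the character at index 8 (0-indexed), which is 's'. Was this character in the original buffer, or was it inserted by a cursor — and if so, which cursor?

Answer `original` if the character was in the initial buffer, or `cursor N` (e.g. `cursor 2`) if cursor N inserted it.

After op 1 (insert('d')): buffer="dpapdoct" (len 8), cursors c1@1 c2@5, authorship 1...2...
After op 2 (insert('s')): buffer="dspapdsoct" (len 10), cursors c1@2 c2@7, authorship 11...22...
After op 3 (insert('s')): buffer="dsspapdssoct" (len 12), cursors c1@3 c2@9, authorship 111...222...
After op 4 (add_cursor(6)): buffer="dsspapdssoct" (len 12), cursors c1@3 c3@6 c2@9, authorship 111...222...
After op 5 (add_cursor(5)): buffer="dsspapdssoct" (len 12), cursors c1@3 c4@5 c3@6 c2@9, authorship 111...222...
Authorship (.=original, N=cursor N): 1 1 1 . . . 2 2 2 . . .
Index 8: author = 2

Answer: cursor 2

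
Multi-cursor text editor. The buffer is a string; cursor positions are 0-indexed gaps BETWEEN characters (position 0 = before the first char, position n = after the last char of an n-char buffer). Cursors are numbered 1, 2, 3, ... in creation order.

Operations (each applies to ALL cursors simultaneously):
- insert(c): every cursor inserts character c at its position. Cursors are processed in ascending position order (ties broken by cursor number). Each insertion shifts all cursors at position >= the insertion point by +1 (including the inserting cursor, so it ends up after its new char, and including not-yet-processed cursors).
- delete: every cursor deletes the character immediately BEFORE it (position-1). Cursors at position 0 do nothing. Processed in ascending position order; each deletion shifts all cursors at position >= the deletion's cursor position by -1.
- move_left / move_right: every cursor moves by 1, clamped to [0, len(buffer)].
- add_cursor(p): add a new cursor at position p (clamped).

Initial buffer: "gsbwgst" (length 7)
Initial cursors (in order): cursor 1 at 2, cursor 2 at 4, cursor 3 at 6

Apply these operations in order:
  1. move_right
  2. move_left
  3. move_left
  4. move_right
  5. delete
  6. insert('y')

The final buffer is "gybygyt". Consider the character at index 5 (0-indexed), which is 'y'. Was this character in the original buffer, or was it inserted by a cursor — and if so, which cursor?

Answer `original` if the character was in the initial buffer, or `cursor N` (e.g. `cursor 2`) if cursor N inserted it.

After op 1 (move_right): buffer="gsbwgst" (len 7), cursors c1@3 c2@5 c3@7, authorship .......
After op 2 (move_left): buffer="gsbwgst" (len 7), cursors c1@2 c2@4 c3@6, authorship .......
After op 3 (move_left): buffer="gsbwgst" (len 7), cursors c1@1 c2@3 c3@5, authorship .......
After op 4 (move_right): buffer="gsbwgst" (len 7), cursors c1@2 c2@4 c3@6, authorship .......
After op 5 (delete): buffer="gbgt" (len 4), cursors c1@1 c2@2 c3@3, authorship ....
After op 6 (insert('y')): buffer="gybygyt" (len 7), cursors c1@2 c2@4 c3@6, authorship .1.2.3.
Authorship (.=original, N=cursor N): . 1 . 2 . 3 .
Index 5: author = 3

Answer: cursor 3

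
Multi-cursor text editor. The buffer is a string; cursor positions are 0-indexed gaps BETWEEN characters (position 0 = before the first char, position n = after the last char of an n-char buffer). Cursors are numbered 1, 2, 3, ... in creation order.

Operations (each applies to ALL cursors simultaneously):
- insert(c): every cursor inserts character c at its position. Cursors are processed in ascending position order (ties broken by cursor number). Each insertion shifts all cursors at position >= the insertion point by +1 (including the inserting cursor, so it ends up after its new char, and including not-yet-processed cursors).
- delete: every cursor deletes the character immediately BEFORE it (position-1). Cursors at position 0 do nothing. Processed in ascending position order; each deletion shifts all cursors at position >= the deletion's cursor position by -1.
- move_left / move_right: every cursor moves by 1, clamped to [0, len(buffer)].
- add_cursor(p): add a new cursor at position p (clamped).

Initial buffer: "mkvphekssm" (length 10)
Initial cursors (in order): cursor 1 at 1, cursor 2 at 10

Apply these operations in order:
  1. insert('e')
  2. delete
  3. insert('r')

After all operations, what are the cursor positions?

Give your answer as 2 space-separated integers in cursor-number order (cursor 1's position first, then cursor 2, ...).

After op 1 (insert('e')): buffer="mekvphekssme" (len 12), cursors c1@2 c2@12, authorship .1.........2
After op 2 (delete): buffer="mkvphekssm" (len 10), cursors c1@1 c2@10, authorship ..........
After op 3 (insert('r')): buffer="mrkvphekssmr" (len 12), cursors c1@2 c2@12, authorship .1.........2

Answer: 2 12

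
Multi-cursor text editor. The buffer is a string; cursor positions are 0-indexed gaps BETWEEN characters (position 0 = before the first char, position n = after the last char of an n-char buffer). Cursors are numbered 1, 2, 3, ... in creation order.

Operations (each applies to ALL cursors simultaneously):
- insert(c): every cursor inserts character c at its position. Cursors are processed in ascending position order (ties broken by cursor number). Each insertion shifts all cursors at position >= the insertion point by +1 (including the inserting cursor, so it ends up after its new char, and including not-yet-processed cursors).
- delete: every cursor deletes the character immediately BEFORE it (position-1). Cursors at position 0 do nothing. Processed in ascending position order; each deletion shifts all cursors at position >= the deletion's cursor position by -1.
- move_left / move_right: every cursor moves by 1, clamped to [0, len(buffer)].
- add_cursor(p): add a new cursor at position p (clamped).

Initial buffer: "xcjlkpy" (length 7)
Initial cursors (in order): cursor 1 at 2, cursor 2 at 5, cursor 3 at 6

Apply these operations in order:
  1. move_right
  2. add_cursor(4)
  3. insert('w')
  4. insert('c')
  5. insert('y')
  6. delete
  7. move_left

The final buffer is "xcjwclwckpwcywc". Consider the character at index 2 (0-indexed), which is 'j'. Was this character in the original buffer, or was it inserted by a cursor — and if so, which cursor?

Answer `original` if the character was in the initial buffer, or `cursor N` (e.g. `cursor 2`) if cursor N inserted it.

Answer: original

Derivation:
After op 1 (move_right): buffer="xcjlkpy" (len 7), cursors c1@3 c2@6 c3@7, authorship .......
After op 2 (add_cursor(4)): buffer="xcjlkpy" (len 7), cursors c1@3 c4@4 c2@6 c3@7, authorship .......
After op 3 (insert('w')): buffer="xcjwlwkpwyw" (len 11), cursors c1@4 c4@6 c2@9 c3@11, authorship ...1.4..2.3
After op 4 (insert('c')): buffer="xcjwclwckpwcywc" (len 15), cursors c1@5 c4@8 c2@12 c3@15, authorship ...11.44..22.33
After op 5 (insert('y')): buffer="xcjwcylwcykpwcyywcy" (len 19), cursors c1@6 c4@10 c2@15 c3@19, authorship ...111.444..222.333
After op 6 (delete): buffer="xcjwclwckpwcywc" (len 15), cursors c1@5 c4@8 c2@12 c3@15, authorship ...11.44..22.33
After op 7 (move_left): buffer="xcjwclwckpwcywc" (len 15), cursors c1@4 c4@7 c2@11 c3@14, authorship ...11.44..22.33
Authorship (.=original, N=cursor N): . . . 1 1 . 4 4 . . 2 2 . 3 3
Index 2: author = original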